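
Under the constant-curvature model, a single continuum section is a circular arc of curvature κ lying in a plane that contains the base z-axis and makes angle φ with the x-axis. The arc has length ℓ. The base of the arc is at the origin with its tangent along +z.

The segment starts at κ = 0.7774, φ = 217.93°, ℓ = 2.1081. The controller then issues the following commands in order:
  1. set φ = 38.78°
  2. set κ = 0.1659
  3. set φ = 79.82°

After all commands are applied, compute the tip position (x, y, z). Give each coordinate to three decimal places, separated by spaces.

0.064 0.359 2.065

initial: κ=0.7774, φ=217.93°, ℓ=2.1081
cmd 1: set φ=38.78° → (κ,φ,ℓ)=(0.7774,38.78°,2.1081) → tip=(1.0710,0.8605,1.2834)
cmd 2: set κ=0.1659 → (κ,φ,ℓ)=(0.1659,38.78°,2.1081) → tip=(0.2845,0.2285,2.0654)
cmd 3: set φ=79.82° → (κ,φ,ℓ)=(0.1659,79.82°,2.1081) → tip=(0.0645,0.3592,2.0654)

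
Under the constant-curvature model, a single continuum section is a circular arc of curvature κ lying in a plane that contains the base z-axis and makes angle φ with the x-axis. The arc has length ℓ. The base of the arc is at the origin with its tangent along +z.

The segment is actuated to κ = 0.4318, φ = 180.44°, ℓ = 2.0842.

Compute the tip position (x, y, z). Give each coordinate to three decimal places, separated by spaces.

-0.876 -0.007 1.814

θ = κ·ℓ = 0.4318 × 2.0842 = 0.89996 rad
ρ = (1 − cos θ)/κ = (1 − 0.62164)/0.4318 = 0.87623
z = sin θ / κ = 0.78330/0.4318 = 1.81404
x = ρ cos φ = 0.87623 × cos(180.44°) = -0.87621
y = ρ sin φ = 0.87623 × sin(180.44°) = -0.00673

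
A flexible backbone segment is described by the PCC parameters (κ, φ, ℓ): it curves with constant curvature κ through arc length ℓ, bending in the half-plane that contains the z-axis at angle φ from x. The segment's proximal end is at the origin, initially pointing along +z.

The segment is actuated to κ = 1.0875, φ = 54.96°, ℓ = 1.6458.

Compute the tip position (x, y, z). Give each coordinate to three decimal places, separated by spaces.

0.643 0.916 0.898

θ = κ·ℓ = 1.0875 × 1.6458 = 1.78981 rad
ρ = (1 − cos θ)/κ = (1 − -0.21726)/1.0875 = 1.11932
z = sin θ / κ = 0.97611/1.0875 = 0.89757
x = ρ cos φ = 1.11932 × cos(54.96°) = 0.64266
y = ρ sin φ = 1.11932 × sin(54.96°) = 0.91645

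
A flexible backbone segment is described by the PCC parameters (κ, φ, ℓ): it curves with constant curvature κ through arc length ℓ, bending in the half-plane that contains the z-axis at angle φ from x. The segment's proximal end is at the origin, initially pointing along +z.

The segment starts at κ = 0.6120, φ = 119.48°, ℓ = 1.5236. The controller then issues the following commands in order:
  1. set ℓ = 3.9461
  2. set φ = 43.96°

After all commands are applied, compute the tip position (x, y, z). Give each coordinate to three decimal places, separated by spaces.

initial: κ=0.6120, φ=119.48°, ℓ=1.5236
cmd 1: set ℓ=3.9461 → (κ,φ,ℓ)=(0.6120,119.48°,3.9461) → tip=(-1.4052,2.4856,1.0855)
cmd 2: set φ=43.96° → (κ,φ,ℓ)=(0.6120,43.96°,3.9461) → tip=(2.0553,1.9820,1.0855)

2.055 1.982 1.085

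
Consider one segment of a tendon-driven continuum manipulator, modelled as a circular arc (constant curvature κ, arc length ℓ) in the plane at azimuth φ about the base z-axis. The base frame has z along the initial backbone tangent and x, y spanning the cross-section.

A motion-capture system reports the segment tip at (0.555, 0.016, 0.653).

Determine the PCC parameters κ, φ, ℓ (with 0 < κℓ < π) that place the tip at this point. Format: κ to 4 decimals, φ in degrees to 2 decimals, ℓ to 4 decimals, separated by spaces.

1.5115 1.65 0.9324

ρ = √(x²+y²) = √(0.555² + 0.016²) = 0.55523
φ = atan2(y, x) mod 360° = atan2(0.016, 0.555) = 1.6513°
|p|² = ρ² + z² = 0.55523² + 0.653² = 0.73469
κ = 2ρ / |p|² = 2×0.55523 / 0.73469 = 1.51147
θ = 2·atan2(ρ, z) = 2·atan2(0.55523, 0.653) = 1.40931 rad
ℓ = θ/κ = 1.40931/1.51147 = 0.93241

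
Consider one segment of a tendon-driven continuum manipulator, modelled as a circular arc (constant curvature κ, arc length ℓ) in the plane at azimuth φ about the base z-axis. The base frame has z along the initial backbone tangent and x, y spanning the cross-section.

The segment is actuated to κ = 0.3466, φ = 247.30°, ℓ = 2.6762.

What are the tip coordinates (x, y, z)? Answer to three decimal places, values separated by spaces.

θ = κ·ℓ = 0.3466 × 2.6762 = 0.92757 rad
ρ = (1 − cos θ)/κ = (1 − 0.59978)/0.3466 = 1.15470
z = sin θ / κ = 0.80017/0.3466 = 2.30861
x = ρ cos φ = 1.15470 × cos(247.30°) = -0.44561
y = ρ sin φ = 1.15470 × sin(247.30°) = -1.06526

-0.446 -1.065 2.309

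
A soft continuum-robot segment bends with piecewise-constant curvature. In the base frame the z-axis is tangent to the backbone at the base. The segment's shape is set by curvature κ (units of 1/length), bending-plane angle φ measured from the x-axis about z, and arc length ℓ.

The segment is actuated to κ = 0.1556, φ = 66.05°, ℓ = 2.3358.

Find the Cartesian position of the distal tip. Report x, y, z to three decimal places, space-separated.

θ = κ·ℓ = 0.1556 × 2.3358 = 0.36345 rad
ρ = (1 − cos θ)/κ = (1 − 0.93468)/0.1556 = 0.41982
z = sin θ / κ = 0.35550/0.1556 = 2.28471
x = ρ cos φ = 0.41982 × cos(66.05°) = 0.17042
y = ρ sin φ = 0.41982 × sin(66.05°) = 0.38368

0.170 0.384 2.285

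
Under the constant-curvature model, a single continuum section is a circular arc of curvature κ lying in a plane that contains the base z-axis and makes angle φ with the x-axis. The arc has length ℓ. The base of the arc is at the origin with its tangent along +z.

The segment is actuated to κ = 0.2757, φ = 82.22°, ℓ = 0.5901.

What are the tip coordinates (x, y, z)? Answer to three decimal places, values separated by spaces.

θ = κ·ℓ = 0.2757 × 0.5901 = 0.16269 rad
ρ = (1 − cos θ)/κ = (1 − 0.98680)/0.2757 = 0.04790
z = sin θ / κ = 0.16197/0.2757 = 0.58750
x = ρ cos φ = 0.04790 × cos(82.22°) = 0.00648
y = ρ sin φ = 0.04790 × sin(82.22°) = 0.04746

0.006 0.047 0.588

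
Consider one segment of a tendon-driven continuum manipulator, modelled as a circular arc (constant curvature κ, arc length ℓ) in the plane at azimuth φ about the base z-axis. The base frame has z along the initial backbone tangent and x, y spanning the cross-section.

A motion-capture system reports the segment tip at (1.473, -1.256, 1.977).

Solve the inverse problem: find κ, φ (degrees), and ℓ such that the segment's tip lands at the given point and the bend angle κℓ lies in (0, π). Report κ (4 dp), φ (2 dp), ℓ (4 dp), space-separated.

0.5057 319.55 3.0645

ρ = √(x²+y²) = √(1.473² + -1.256²) = 1.93579
φ = atan2(y, x) mod 360° = atan2(-1.256, 1.473) = 319.5464°
|p|² = ρ² + z² = 1.93579² + 1.977² = 7.65579
κ = 2ρ / |p|² = 2×1.93579 / 7.65579 = 0.50570
θ = 2·atan2(ρ, z) = 2·atan2(1.93579, 1.977) = 1.54973 rad
ℓ = θ/κ = 1.54973/0.50570 = 3.06450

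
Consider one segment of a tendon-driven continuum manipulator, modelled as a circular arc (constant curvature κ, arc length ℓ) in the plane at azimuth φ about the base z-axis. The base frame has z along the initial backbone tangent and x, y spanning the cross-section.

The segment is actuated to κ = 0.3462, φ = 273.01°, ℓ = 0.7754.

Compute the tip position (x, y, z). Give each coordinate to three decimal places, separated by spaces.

θ = κ·ℓ = 0.3462 × 0.7754 = 0.26844 rad
ρ = (1 − cos θ)/κ = (1 − 0.96418)/0.3462 = 0.10345
z = sin θ / κ = 0.26523/0.3462 = 0.76612
x = ρ cos φ = 0.10345 × cos(273.01°) = 0.00543
y = ρ sin φ = 0.10345 × sin(273.01°) = -0.10331

0.005 -0.103 0.766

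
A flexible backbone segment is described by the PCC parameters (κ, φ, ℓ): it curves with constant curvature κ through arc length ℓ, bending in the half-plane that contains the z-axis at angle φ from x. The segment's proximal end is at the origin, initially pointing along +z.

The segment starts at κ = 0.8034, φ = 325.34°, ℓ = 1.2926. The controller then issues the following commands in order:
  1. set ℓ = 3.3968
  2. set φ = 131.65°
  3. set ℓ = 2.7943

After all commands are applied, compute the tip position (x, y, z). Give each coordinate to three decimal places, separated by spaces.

-1.344 1.511 0.972

initial: κ=0.8034, φ=325.34°, ℓ=1.2926
cmd 1: set ℓ=3.3968 → (κ,φ,ℓ)=(0.8034,325.34°,3.3968) → tip=(1.9617,-1.3563,0.4991)
cmd 2: set φ=131.65° → (κ,φ,ℓ)=(0.8034,131.65°,3.3968) → tip=(-1.5850,1.7821,0.4991)
cmd 3: set ℓ=2.7943 → (κ,φ,ℓ)=(0.8034,131.65°,2.7943) → tip=(-1.3436,1.5106,0.9724)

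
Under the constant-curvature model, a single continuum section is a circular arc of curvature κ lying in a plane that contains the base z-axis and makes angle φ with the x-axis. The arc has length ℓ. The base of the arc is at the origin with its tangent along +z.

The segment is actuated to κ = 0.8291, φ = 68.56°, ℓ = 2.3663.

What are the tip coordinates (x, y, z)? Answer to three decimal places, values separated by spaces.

θ = κ·ℓ = 0.8291 × 2.3663 = 1.96190 rad
ρ = (1 − cos θ)/κ = (1 − -0.38121)/0.8291 = 1.66591
z = sin θ / κ = 0.92449/0.8291 = 1.11505
x = ρ cos φ = 1.66591 × cos(68.56°) = 0.60894
y = ρ sin φ = 1.66591 × sin(68.56°) = 1.55063

0.609 1.551 1.115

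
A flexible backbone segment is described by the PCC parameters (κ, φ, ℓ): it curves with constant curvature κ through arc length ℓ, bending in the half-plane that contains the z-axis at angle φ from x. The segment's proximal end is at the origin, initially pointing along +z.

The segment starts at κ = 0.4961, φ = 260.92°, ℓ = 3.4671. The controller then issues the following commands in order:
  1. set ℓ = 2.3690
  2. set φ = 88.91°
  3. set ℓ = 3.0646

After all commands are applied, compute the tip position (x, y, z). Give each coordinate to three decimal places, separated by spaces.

initial: κ=0.4961, φ=260.92°, ℓ=3.4671
cmd 1: set ℓ=2.3690 → (κ,φ,ℓ)=(0.4961,260.92°,2.3690) → tip=(-0.1955,-1.2235,1.8601)
cmd 2: set φ=88.91° → (κ,φ,ℓ)=(0.4961,88.91°,2.3690) → tip=(0.0236,1.2388,1.8601)
cmd 3: set ℓ=3.0646 → (κ,φ,ℓ)=(0.4961,88.91°,3.0646) → tip=(0.0364,1.9137,2.0132)

0.036 1.914 2.013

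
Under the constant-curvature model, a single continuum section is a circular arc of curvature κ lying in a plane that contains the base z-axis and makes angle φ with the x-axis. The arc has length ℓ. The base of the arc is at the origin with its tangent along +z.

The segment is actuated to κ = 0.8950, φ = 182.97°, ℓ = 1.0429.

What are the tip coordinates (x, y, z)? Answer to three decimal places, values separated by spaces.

-0.452 -0.023 0.898

θ = κ·ℓ = 0.8950 × 1.0429 = 0.93340 rad
ρ = (1 − cos θ)/κ = (1 − 0.59511)/0.8950 = 0.45239
z = sin θ / κ = 0.80365/0.8950 = 0.89793
x = ρ cos φ = 0.45239 × cos(182.97°) = -0.45178
y = ρ sin φ = 0.45239 × sin(182.97°) = -0.02344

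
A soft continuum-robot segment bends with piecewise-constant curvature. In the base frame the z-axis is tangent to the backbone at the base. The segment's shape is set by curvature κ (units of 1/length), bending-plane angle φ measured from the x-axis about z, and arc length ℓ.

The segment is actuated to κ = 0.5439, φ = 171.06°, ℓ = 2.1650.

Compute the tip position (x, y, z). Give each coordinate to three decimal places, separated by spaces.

θ = κ·ℓ = 0.5439 × 2.1650 = 1.17754 rad
ρ = (1 − cos θ)/κ = (1 − 0.38319)/0.5439 = 1.13404
z = sin θ / κ = 0.92367/0.5439 = 1.69823
x = ρ cos φ = 1.13404 × cos(171.06°) = -1.12026
y = ρ sin φ = 1.13404 × sin(171.06°) = 0.17623

-1.120 0.176 1.698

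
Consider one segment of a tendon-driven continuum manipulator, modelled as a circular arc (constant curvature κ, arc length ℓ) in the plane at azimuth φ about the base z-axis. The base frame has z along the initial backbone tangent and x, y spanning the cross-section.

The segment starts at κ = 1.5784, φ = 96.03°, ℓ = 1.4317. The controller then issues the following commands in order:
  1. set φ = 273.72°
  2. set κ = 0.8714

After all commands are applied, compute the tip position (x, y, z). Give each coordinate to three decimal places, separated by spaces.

initial: κ=1.5784, φ=96.03°, ℓ=1.4317
cmd 1: set φ=273.72° → (κ,φ,ℓ)=(1.5784,273.72°,1.4317) → tip=(0.0672,-1.0342,0.4890)
cmd 2: set κ=0.8714 → (κ,φ,ℓ)=(0.8714,273.72°,1.4317) → tip=(0.0508,-0.7814,1.0882)

0.051 -0.781 1.088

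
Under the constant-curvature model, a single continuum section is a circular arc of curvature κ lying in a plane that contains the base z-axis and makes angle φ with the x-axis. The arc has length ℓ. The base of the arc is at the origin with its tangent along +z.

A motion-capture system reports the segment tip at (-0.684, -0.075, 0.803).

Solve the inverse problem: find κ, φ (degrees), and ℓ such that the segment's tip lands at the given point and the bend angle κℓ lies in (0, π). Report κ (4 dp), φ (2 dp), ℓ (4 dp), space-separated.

1.2306 186.26 1.1514

ρ = √(x²+y²) = √(-0.684² + -0.075²) = 0.68810
φ = atan2(y, x) mod 360° = atan2(-0.075, -0.684) = 186.2574°
|p|² = ρ² + z² = 0.68810² + 0.803² = 1.11829
κ = 2ρ / |p|² = 2×0.68810 / 1.11829 = 1.23063
θ = 2·atan2(ρ, z) = 2·atan2(0.68810, 0.803) = 1.41699 rad
ℓ = θ/κ = 1.41699/1.23063 = 1.15143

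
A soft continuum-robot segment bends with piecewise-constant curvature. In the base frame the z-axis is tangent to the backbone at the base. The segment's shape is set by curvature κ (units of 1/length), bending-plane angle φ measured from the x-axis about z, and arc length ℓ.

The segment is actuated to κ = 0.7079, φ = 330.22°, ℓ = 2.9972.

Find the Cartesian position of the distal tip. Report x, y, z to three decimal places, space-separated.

θ = κ·ℓ = 0.7079 × 2.9972 = 2.12172 rad
ρ = (1 − cos θ)/κ = (1 − -0.52347)/0.7079 = 2.15210
z = sin θ / κ = 0.85204/0.7079 = 1.20362
x = ρ cos φ = 2.15210 × cos(330.22°) = 1.86789
y = ρ sin φ = 2.15210 × sin(330.22°) = -1.06889

1.868 -1.069 1.204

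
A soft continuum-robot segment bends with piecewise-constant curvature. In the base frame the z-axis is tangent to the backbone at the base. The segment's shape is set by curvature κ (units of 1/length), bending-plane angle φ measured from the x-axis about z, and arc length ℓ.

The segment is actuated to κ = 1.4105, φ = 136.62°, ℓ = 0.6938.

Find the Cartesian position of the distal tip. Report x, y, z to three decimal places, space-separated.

θ = κ·ℓ = 1.4105 × 0.6938 = 0.97860 rad
ρ = (1 − cos θ)/κ = (1 − 0.55818)/1.4105 = 0.31324
z = sin θ / κ = 0.82972/1.4105 = 0.58824
x = ρ cos φ = 0.31324 × cos(136.62°) = -0.22766
y = ρ sin φ = 0.31324 × sin(136.62°) = 0.21514

-0.228 0.215 0.588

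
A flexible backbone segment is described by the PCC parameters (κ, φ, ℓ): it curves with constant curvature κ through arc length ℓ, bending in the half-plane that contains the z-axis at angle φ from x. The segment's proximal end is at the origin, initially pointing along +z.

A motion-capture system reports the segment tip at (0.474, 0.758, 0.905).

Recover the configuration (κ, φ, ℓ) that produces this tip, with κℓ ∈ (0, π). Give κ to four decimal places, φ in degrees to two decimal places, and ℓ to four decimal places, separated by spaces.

1.1049 57.98 1.4106

ρ = √(x²+y²) = √(0.474² + 0.758²) = 0.89400
φ = atan2(y, x) mod 360° = atan2(0.758, 0.474) = 57.9810°
|p|² = ρ² + z² = 0.89400² + 0.905² = 1.61827
κ = 2ρ / |p|² = 2×0.89400 / 1.61827 = 1.10489
θ = 2·atan2(ρ, z) = 2·atan2(0.89400, 0.905) = 1.55857 rad
ℓ = θ/κ = 1.55857/1.10489 = 1.41061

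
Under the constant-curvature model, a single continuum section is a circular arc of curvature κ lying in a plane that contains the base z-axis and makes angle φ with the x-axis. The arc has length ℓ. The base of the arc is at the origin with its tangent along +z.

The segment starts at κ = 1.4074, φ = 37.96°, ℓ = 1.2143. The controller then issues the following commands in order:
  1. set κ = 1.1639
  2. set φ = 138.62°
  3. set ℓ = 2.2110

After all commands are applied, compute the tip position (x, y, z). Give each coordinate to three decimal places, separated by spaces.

-1.188 1.047 0.462

initial: κ=1.4074, φ=37.96°, ℓ=1.2143
cmd 1: set κ=1.1639 → (κ,φ,ℓ)=(1.1639,37.96°,1.2143) → tip=(0.5712,0.4456,0.8485)
cmd 2: set φ=138.62° → (κ,φ,ℓ)=(1.1639,138.62°,1.2143) → tip=(-0.5436,0.4789,0.8485)
cmd 3: set ℓ=2.2110 → (κ,φ,ℓ)=(1.1639,138.62°,2.2110) → tip=(-1.1881,1.0467,0.4623)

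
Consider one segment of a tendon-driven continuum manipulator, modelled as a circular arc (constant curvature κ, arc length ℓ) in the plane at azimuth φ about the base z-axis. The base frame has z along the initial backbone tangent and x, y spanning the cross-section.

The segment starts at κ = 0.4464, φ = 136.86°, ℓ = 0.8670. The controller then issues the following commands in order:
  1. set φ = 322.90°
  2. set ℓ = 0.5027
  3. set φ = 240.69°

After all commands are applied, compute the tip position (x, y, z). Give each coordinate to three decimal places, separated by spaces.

-0.027 -0.049 0.498

initial: κ=0.4464, φ=136.86°, ℓ=0.8670
cmd 1: set φ=322.90° → (κ,φ,ℓ)=(0.4464,322.90°,0.8670) → tip=(0.1322,-0.0999,0.8455)
cmd 2: set ℓ=0.5027 → (κ,φ,ℓ)=(0.4464,322.90°,0.5027) → tip=(0.0448,-0.0339,0.4985)
cmd 3: set φ=240.69° → (κ,φ,ℓ)=(0.4464,240.69°,0.5027) → tip=(-0.0275,-0.0490,0.4985)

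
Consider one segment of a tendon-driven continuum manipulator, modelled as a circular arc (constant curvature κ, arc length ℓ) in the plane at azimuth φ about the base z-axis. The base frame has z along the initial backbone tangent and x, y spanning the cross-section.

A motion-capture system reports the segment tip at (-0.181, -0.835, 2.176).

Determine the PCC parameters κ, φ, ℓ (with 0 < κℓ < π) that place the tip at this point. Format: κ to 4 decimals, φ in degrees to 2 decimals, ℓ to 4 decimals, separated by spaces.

ρ = √(x²+y²) = √(-0.181² + -0.835²) = 0.85439
φ = atan2(y, x) mod 360° = atan2(-0.835, -0.181) = 257.7694°
|p|² = ρ² + z² = 0.85439² + 2.176² = 5.46496
κ = 2ρ / |p|² = 2×0.85439 / 5.46496 = 0.31268
θ = 2·atan2(ρ, z) = 2·atan2(0.85439, 2.176) = 0.74830 rad
ℓ = θ/κ = 0.74830/0.31268 = 2.39317

0.3127 257.77 2.3932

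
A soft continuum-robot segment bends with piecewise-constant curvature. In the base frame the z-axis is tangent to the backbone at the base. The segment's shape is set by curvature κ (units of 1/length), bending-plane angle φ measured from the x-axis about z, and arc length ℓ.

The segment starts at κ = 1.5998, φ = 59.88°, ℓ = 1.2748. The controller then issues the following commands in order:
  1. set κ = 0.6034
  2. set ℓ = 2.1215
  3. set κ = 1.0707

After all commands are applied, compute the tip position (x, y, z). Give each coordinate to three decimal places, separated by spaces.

initial: κ=1.5998, φ=59.88°, ℓ=1.2748
cmd 1: set κ=0.6034 → (κ,φ,ℓ)=(0.6034,59.88°,1.2748) → tip=(0.2341,0.4036,1.1528)
cmd 2: set ℓ=2.1215 → (κ,φ,ℓ)=(0.6034,59.88°,2.1215) → tip=(0.5933,1.0227,1.5877)
cmd 3: set κ=1.0707 → (κ,φ,ℓ)=(1.0707,59.88°,2.1215) → tip=(0.7709,1.3287,0.7139)

0.771 1.329 0.714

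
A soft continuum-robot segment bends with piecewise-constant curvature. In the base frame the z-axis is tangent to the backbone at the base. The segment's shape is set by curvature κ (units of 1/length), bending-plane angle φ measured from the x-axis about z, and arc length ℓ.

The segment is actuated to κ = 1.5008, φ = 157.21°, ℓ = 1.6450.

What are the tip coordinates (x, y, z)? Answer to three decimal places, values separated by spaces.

-1.095 0.460 0.415

θ = κ·ℓ = 1.5008 × 1.6450 = 2.46882 rad
ρ = (1 − cos θ)/κ = (1 − -0.78209)/1.5008 = 1.18743
z = sin θ / κ = 0.62316/1.5008 = 0.41522
x = ρ cos φ = 1.18743 × cos(157.21°) = -1.09473
y = ρ sin φ = 1.18743 × sin(157.21°) = 0.45996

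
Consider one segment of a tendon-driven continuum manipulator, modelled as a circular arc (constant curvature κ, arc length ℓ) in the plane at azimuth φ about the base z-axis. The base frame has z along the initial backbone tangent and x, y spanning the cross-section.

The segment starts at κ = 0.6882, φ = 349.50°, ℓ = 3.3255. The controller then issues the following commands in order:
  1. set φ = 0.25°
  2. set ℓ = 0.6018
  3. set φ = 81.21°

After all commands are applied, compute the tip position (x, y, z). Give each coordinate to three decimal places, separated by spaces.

0.019 0.121 0.585

initial: κ=0.6882, φ=349.50°, ℓ=3.3255
cmd 1: set φ=0.25° → (κ,φ,ℓ)=(0.6882,0.25°,3.3255) → tip=(2.4088,0.0105,1.0945)
cmd 2: set ℓ=0.6018 → (κ,φ,ℓ)=(0.6882,0.25°,0.6018) → tip=(0.1228,0.0005,0.5847)
cmd 3: set φ=81.21° → (κ,φ,ℓ)=(0.6882,81.21°,0.6018) → tip=(0.0188,0.1214,0.5847)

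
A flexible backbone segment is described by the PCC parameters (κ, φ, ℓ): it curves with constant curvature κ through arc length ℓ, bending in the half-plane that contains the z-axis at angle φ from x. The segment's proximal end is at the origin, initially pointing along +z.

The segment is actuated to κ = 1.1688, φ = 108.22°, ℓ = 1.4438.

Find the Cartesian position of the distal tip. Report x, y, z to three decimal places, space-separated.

-0.299 0.907 0.850

θ = κ·ℓ = 1.1688 × 1.4438 = 1.68751 rad
ρ = (1 − cos θ)/κ = (1 − -0.11645)/1.1688 = 0.95521
z = sin θ / κ = 0.99320/1.1688 = 0.84976
x = ρ cos φ = 0.95521 × cos(108.22°) = -0.29866
y = ρ sin φ = 0.95521 × sin(108.22°) = 0.90732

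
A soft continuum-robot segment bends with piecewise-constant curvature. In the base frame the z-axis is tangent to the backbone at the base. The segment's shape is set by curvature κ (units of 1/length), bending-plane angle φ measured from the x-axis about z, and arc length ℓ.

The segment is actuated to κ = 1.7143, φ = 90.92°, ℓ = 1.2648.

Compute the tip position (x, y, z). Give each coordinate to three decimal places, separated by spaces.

-0.015 0.911 0.482

θ = κ·ℓ = 1.7143 × 1.2648 = 2.16825 rad
ρ = (1 − cos θ)/κ = (1 − -0.56254)/1.7143 = 0.91147
z = sin θ / κ = 0.82677/1.7143 = 0.48228
x = ρ cos φ = 0.91147 × cos(90.92°) = -0.01463
y = ρ sin φ = 0.91147 × sin(90.92°) = 0.91135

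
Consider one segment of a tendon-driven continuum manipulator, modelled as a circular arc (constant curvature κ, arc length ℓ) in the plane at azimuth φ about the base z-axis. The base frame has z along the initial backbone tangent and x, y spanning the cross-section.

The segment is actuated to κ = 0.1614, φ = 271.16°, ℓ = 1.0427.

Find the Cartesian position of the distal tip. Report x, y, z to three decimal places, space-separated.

0.002 -0.088 1.038

θ = κ·ℓ = 0.1614 × 1.0427 = 0.16829 rad
ρ = (1 − cos θ)/κ = (1 − 0.98587)/0.1614 = 0.08753
z = sin θ / κ = 0.16750/0.1614 = 1.03779
x = ρ cos φ = 0.08753 × cos(271.16°) = 0.00177
y = ρ sin φ = 0.08753 × sin(271.16°) = -0.08751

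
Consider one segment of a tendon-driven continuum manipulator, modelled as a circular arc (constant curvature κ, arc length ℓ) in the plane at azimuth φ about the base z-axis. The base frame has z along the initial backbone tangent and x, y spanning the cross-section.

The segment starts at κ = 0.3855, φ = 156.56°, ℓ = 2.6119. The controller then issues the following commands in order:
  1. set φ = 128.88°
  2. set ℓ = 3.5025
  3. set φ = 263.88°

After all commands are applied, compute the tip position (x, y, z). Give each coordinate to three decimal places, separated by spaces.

initial: κ=0.3855, φ=156.56°, ℓ=2.6119
cmd 1: set φ=128.88° → (κ,φ,ℓ)=(0.3855,128.88°,2.6119) → tip=(-0.7580,0.9400,2.1924)
cmd 2: set ℓ=3.5025 → (κ,φ,ℓ)=(0.3855,128.88°,3.5025) → tip=(-1.2720,1.5775,2.5312)
cmd 3: set φ=263.88° → (κ,φ,ℓ)=(0.3855,263.88°,3.5025) → tip=(-0.2160,-2.0149,2.5312)

-0.216 -2.015 2.531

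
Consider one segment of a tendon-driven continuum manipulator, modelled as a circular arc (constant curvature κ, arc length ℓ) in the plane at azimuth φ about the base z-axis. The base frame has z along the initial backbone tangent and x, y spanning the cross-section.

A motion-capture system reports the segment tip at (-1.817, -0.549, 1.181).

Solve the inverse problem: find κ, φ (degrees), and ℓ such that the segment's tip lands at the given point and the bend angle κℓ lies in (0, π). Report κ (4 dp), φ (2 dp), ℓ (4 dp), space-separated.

0.7596 196.81 2.6704

ρ = √(x²+y²) = √(-1.817² + -0.549²) = 1.89813
φ = atan2(y, x) mod 360° = atan2(-0.549, -1.817) = 196.8120°
|p|² = ρ² + z² = 1.89813² + 1.181² = 4.99765
κ = 2ρ / |p|² = 2×1.89813 / 4.99765 = 0.75961
θ = 2·atan2(ρ, z) = 2·atan2(1.89813, 1.181) = 2.02844 rad
ℓ = θ/κ = 2.02844/0.75961 = 2.67037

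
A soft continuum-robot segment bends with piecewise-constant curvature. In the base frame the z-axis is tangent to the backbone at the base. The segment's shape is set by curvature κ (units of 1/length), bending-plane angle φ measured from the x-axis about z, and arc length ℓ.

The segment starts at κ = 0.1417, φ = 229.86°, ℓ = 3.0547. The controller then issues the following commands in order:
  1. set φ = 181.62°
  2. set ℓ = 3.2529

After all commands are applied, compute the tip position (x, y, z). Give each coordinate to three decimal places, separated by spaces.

-0.736 -0.021 3.139

initial: κ=0.1417, φ=229.86°, ℓ=3.0547
cmd 1: set φ=181.62° → (κ,φ,ℓ)=(0.1417,181.62°,3.0547) → tip=(-0.6506,-0.0184,2.9602)
cmd 2: set ℓ=3.2529 → (κ,φ,ℓ)=(0.1417,181.62°,3.2529) → tip=(-0.7362,-0.0208,3.1389)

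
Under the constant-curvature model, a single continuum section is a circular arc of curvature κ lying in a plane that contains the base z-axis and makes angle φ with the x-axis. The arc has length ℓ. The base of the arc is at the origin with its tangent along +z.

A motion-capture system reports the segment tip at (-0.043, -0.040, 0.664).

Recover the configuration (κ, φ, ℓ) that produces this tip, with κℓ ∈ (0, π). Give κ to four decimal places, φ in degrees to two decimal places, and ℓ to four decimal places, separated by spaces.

ρ = √(x²+y²) = √(-0.043² + -0.040²) = 0.05873
φ = atan2(y, x) mod 360° = atan2(-0.040, -0.043) = 222.9300°
|p|² = ρ² + z² = 0.05873² + 0.664² = 0.44435
κ = 2ρ / |p|² = 2×0.05873 / 0.44435 = 0.26434
θ = 2·atan2(ρ, z) = 2·atan2(0.05873, 0.664) = 0.17643 rad
ℓ = θ/κ = 0.17643/0.26434 = 0.66746

0.2643 222.93 0.6675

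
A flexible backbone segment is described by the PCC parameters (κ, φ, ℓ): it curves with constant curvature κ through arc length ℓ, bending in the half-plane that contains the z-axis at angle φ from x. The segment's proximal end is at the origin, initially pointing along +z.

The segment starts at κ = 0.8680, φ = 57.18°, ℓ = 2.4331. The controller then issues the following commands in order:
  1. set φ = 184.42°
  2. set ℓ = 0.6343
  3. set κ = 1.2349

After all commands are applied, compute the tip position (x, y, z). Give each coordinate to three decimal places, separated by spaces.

initial: κ=0.8680, φ=57.18°, ℓ=2.4331
cmd 1: set φ=184.42° → (κ,φ,ℓ)=(0.8680,184.42°,2.4331) → tip=(-1.7403,-0.1345,0.9875)
cmd 2: set ℓ=0.6343 → (κ,φ,ℓ)=(0.8680,184.42°,0.6343) → tip=(-0.1697,-0.0131,0.6027)
cmd 3: set κ=1.2349 → (κ,φ,ℓ)=(1.2349,184.42°,0.6343) → tip=(-0.2353,-0.0182,0.5714)

-0.235 -0.018 0.571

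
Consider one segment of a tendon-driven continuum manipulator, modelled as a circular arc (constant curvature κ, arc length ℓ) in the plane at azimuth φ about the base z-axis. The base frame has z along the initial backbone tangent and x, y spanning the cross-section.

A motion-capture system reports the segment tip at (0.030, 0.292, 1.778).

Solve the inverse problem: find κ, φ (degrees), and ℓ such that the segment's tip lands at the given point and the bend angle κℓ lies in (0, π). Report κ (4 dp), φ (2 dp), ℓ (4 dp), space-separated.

0.1808 84.13 1.8101

ρ = √(x²+y²) = √(0.030² + 0.292²) = 0.29354
φ = atan2(y, x) mod 360° = atan2(0.292, 0.030) = 84.1340°
|p|² = ρ² + z² = 0.29354² + 1.778² = 3.24745
κ = 2ρ / |p|² = 2×0.29354 / 3.24745 = 0.18078
θ = 2·atan2(ρ, z) = 2·atan2(0.29354, 1.778) = 0.32724 rad
ℓ = θ/κ = 0.32724/0.18078 = 1.81013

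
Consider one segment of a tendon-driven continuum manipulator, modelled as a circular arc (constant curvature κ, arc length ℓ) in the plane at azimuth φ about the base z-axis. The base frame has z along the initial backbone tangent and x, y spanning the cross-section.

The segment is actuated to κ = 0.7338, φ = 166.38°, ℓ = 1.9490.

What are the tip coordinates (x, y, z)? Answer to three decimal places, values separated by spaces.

θ = κ·ℓ = 0.7338 × 1.9490 = 1.43018 rad
ρ = (1 − cos θ)/κ = (1 − 0.14016)/0.7338 = 1.17177
z = sin θ / κ = 0.99013/0.7338 = 1.34932
x = ρ cos φ = 1.17177 × cos(166.38°) = -1.13882
y = ρ sin φ = 1.17177 × sin(166.38°) = 0.27593

-1.139 0.276 1.349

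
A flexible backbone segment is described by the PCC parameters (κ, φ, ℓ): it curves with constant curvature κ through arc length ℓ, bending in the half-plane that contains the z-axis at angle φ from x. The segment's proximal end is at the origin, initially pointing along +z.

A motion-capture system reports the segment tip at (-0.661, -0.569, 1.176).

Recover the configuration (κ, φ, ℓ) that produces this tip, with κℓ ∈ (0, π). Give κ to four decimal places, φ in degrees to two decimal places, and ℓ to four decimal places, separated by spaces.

0.8137 220.72 1.5684

ρ = √(x²+y²) = √(-0.661² + -0.569²) = 0.87217
φ = atan2(y, x) mod 360° = atan2(-0.569, -0.661) = 220.7224°
|p|² = ρ² + z² = 0.87217² + 1.176² = 2.14366
κ = 2ρ / |p|² = 2×0.87217 / 2.14366 = 0.81372
θ = 2·atan2(ρ, z) = 2·atan2(0.87217, 1.176) = 1.27626 rad
ℓ = θ/κ = 1.27626/0.81372 = 1.56842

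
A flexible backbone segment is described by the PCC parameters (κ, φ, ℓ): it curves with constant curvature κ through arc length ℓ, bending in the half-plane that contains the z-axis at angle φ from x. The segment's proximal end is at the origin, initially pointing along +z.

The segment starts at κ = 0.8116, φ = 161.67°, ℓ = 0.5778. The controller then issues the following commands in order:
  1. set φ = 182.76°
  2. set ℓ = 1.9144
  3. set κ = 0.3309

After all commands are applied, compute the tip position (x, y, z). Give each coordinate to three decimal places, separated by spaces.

-0.586 -0.028 1.789

initial: κ=0.8116, φ=161.67°, ℓ=0.5778
cmd 1: set φ=182.76° → (κ,φ,ℓ)=(0.8116,182.76°,0.5778) → tip=(-0.1329,-0.0064,0.5569)
cmd 2: set ℓ=1.9144 → (κ,φ,ℓ)=(0.8116,182.76°,1.9144) → tip=(-1.2097,-0.0583,1.2320)
cmd 3: set κ=0.3309 → (κ,φ,ℓ)=(0.3309,182.76°,1.9144) → tip=(-0.5857,-0.0282,1.7889)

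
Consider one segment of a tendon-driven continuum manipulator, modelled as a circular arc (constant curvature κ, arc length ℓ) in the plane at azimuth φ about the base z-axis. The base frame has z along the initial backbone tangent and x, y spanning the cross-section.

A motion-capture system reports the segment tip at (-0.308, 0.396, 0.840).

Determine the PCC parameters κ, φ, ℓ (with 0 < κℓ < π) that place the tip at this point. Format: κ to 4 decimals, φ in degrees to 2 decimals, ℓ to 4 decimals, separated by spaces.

1.0481 127.87 1.0273

ρ = √(x²+y²) = √(-0.308² + 0.396²) = 0.50168
φ = atan2(y, x) mod 360° = atan2(0.396, -0.308) = 127.8750°
|p|² = ρ² + z² = 0.50168² + 0.840² = 0.95728
κ = 2ρ / |p|² = 2×0.50168 / 0.95728 = 1.04813
θ = 2·atan2(ρ, z) = 2·atan2(0.50168, 0.840) = 1.07677 rad
ℓ = θ/κ = 1.07677/1.04813 = 1.02732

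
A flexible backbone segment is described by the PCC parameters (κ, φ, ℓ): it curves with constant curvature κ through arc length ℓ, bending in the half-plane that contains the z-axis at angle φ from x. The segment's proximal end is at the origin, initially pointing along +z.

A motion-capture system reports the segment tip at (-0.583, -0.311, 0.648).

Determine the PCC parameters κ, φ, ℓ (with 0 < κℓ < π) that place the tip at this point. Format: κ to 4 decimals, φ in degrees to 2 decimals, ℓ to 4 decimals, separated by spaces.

ρ = √(x²+y²) = √(-0.583² + -0.311²) = 0.66076
φ = atan2(y, x) mod 360° = atan2(-0.311, -0.583) = 208.0776°
|p|² = ρ² + z² = 0.66076² + 0.648² = 0.85651
κ = 2ρ / |p|² = 2×0.66076 / 0.85651 = 1.54292
θ = 2·atan2(ρ, z) = 2·atan2(0.66076, 0.648) = 1.59030 rad
ℓ = θ/κ = 1.59030/1.54292 = 1.03071

1.5429 208.08 1.0307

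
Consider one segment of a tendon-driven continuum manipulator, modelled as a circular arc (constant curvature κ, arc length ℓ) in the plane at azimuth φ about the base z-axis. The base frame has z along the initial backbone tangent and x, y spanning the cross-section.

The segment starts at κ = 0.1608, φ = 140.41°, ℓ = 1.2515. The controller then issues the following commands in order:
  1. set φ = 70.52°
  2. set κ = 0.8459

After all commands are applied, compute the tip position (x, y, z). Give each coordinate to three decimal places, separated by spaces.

initial: κ=0.1608, φ=140.41°, ℓ=1.2515
cmd 1: set φ=70.52° → (κ,φ,ℓ)=(0.1608,70.52°,1.2515) → tip=(0.0419,0.1183,1.2431)
cmd 2: set κ=0.8459 → (κ,φ,ℓ)=(0.8459,70.52°,1.2515) → tip=(0.2010,0.5683,1.0305)

0.201 0.568 1.030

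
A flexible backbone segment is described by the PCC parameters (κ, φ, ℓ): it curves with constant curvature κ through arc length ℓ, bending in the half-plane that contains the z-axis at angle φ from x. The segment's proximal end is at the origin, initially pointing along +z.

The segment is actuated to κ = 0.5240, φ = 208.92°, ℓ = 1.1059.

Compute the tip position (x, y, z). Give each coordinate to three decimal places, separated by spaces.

-0.273 -0.151 1.045

θ = κ·ℓ = 0.5240 × 1.1059 = 0.57949 rad
ρ = (1 − cos θ)/κ = (1 − 0.83674)/0.5240 = 0.31156
z = sin θ / κ = 0.54760/0.5240 = 1.04504
x = ρ cos φ = 0.31156 × cos(208.92°) = -0.27271
y = ρ sin φ = 0.31156 × sin(208.92°) = -0.15067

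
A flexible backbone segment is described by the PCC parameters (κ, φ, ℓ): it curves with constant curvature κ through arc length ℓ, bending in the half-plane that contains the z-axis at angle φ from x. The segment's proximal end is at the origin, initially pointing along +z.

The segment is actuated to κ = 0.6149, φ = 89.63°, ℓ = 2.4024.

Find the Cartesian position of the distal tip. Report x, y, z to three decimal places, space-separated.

0.010 1.474 1.619

θ = κ·ℓ = 0.6149 × 2.4024 = 1.47724 rad
ρ = (1 − cos θ)/κ = (1 − 0.09342)/0.6149 = 1.47435
z = sin θ / κ = 0.99563/0.6149 = 1.61917
x = ρ cos φ = 1.47435 × cos(89.63°) = 0.00952
y = ρ sin φ = 1.47435 × sin(89.63°) = 1.47432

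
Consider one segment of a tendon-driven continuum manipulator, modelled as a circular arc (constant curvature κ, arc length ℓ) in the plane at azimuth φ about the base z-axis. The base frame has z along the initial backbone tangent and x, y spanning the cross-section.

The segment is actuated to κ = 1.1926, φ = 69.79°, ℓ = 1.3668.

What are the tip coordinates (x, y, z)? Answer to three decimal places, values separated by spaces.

θ = κ·ℓ = 1.1926 × 1.3668 = 1.63005 rad
ρ = (1 − cos θ)/κ = (1 − -0.05921)/1.1926 = 0.88816
z = sin θ / κ = 0.99825/1.1926 = 0.83703
x = ρ cos φ = 0.88816 × cos(69.79°) = 0.30682
y = ρ sin φ = 0.88816 × sin(69.79°) = 0.83347

0.307 0.833 0.837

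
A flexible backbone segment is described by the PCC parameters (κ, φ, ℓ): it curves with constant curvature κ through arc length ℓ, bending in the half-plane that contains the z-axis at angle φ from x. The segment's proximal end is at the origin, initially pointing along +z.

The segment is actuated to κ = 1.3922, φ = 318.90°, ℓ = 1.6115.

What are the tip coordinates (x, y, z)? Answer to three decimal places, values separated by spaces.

0.879 -0.766 0.562

θ = κ·ℓ = 1.3922 × 1.6115 = 2.24353 rad
ρ = (1 − cos θ)/κ = (1 − -0.62313)/1.3922 = 1.16587
z = sin θ / κ = 0.78212/1.3922 = 0.56179
x = ρ cos φ = 1.16587 × cos(318.90°) = 0.87856
y = ρ sin φ = 1.16587 × sin(318.90°) = -0.76642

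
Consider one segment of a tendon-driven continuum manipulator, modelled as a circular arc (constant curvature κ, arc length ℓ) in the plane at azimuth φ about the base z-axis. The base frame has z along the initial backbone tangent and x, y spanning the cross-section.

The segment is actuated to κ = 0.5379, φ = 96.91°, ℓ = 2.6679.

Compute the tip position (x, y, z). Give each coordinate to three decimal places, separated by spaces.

θ = κ·ℓ = 0.5379 × 2.6679 = 1.43506 rad
ρ = (1 − cos θ)/κ = (1 − 0.13532)/0.5379 = 1.60752
z = sin θ / κ = 0.99080/0.5379 = 1.84198
x = ρ cos φ = 1.60752 × cos(96.91°) = -0.19340
y = ρ sin φ = 1.60752 × sin(96.91°) = 1.59584

-0.193 1.596 1.842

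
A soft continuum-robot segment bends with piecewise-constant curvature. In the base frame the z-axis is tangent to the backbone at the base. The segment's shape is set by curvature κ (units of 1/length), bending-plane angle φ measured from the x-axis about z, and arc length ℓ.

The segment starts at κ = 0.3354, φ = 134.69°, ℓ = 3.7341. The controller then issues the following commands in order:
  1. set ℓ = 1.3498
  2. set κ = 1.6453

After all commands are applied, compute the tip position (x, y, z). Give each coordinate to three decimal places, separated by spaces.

initial: κ=0.3354, φ=134.69°, ℓ=3.7341
cmd 1: set ℓ=1.3498 → (κ,φ,ℓ)=(0.3354,134.69°,1.3498) → tip=(-0.2112,0.2135,1.3042)
cmd 2: set κ=1.6453 → (κ,φ,ℓ)=(1.6453,134.69°,1.3498) → tip=(-0.6861,0.6936,0.4838)

-0.686 0.694 0.484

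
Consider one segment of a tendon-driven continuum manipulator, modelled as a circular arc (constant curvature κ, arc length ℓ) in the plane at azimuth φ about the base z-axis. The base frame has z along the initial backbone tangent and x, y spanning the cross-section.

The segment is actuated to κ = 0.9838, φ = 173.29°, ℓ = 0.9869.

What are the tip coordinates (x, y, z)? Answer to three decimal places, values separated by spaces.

θ = κ·ℓ = 0.9838 × 0.9869 = 0.97091 rad
ρ = (1 − cos θ)/κ = (1 − 0.56455)/0.9838 = 0.44262
z = sin θ / κ = 0.82540/0.9838 = 0.83899
x = ρ cos φ = 0.44262 × cos(173.29°) = -0.43959
y = ρ sin φ = 0.44262 × sin(173.29°) = 0.05172

-0.440 0.052 0.839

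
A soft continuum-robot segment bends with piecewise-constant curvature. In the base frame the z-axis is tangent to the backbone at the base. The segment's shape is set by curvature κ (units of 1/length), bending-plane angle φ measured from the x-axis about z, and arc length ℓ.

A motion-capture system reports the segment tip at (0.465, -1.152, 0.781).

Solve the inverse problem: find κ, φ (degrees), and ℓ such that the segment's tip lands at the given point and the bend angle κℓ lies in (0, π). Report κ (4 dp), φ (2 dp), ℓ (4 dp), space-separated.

1.1539 291.98 1.7499

ρ = √(x²+y²) = √(0.465² + -1.152²) = 1.24231
φ = atan2(y, x) mod 360° = atan2(-1.152, 0.465) = 291.9813°
|p|² = ρ² + z² = 1.24231² + 0.781² = 2.15329
κ = 2ρ / |p|² = 2×1.24231 / 2.15329 = 1.15387
θ = 2·atan2(ρ, z) = 2·atan2(1.24231, 0.781) = 2.01913 rad
ℓ = θ/κ = 2.01913/1.15387 = 1.74987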